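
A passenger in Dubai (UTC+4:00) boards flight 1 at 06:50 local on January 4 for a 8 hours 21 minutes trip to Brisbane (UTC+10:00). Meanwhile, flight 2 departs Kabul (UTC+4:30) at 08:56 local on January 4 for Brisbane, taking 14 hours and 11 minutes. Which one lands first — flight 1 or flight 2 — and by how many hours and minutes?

the first, by 7 hours 26 minutes

Flight 1 in UTC: 06:50 − 4:00 = 02:50 on Jan 4.
+8 hours 21 minutes → arrive 11:11 UTC on Jan 4.
Flight 2 in UTC: 08:56 − 4:30 = 04:26 on Jan 4.
+14 hours and 11 minutes → arrive 18:37 UTC on Jan 4.
Flight 1 lands earlier by 7 hours 26 minutes.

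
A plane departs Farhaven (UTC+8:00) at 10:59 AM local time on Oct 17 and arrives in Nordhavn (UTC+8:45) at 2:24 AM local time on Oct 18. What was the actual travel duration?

Departure in UTC: 10:59 AM − 8:00 = 2:59 AM on Oct 17.
Arrival in UTC: 2:24 AM − 8:45 = 5:39 PM on Oct 17.
Elapsed = 5:39 PM − 2:59 AM = 14 hours 40 minutes.

14 hours 40 minutes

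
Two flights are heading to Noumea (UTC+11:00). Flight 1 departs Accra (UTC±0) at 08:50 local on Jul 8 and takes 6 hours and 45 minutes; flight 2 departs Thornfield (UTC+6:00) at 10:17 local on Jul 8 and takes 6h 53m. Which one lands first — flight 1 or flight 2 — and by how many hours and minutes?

the second, by 4 hours 25 minutes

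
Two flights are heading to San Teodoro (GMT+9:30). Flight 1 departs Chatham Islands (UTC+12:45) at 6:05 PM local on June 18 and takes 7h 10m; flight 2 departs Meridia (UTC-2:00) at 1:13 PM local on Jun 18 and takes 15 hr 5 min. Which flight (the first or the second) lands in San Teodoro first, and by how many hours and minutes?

the first, by 17 hours 48 minutes

Flight 1 in UTC: 6:05 PM − 12:45 = 5:20 AM on Jun 18.
+7 hours and 10 minutes → arrive 12:30 PM UTC on Jun 18.
Flight 2 in UTC: 1:13 PM + 2:00 = 3:13 PM on Jun 18.
+15 hours 5 minutes → arrive 6:18 AM UTC on Jun 19.
Flight 1 lands earlier by 17 hours 48 minutes.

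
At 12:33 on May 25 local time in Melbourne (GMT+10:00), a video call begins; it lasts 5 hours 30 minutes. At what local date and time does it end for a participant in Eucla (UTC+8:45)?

16:48 on May 25

Convert start to UTC: 12:33 − 10:00 = 02:33 UTC on May 25.
Add 5 hours and 30 minutes duration → 08:03 UTC.
Eucla is UTC+8:45, so local end time = 08:03 + 8:45 = 16:48 on May 25.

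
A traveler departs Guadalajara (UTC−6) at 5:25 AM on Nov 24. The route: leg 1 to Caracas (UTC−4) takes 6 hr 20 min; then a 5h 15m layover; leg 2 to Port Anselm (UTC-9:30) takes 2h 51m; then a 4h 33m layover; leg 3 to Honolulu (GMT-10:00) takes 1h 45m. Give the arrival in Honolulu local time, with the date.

10:09 PM on November 24

Convert departure to UTC: 5:25 AM + 6:00 = 11:25 AM UTC on Nov 24.
Add 6 hours and 20 minutes leg 1 → 5:45 PM UTC.
Add 5 hours and 15 minutes layover in Caracas → 11:00 PM UTC.
Add 2 hours and 51 minutes leg 2 → 1:51 AM UTC (Nov 25).
Add 4 hours 33 minutes layover in Port Anselm → 6:24 AM UTC.
Add 1 hour and 45 minutes leg 3 → 8:09 AM UTC.
Honolulu is UTC−10:00, so local arrival = 8:09 AM − 10:00 = 10:09 PM on Nov 24.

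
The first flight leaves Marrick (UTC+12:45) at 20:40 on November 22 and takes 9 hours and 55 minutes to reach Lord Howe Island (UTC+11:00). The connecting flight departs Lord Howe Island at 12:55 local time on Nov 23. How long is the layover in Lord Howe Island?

8 hours 5 minutes

Convert departure to UTC: 20:40 − 12:45 = 07:55 UTC on Nov 22.
Add 9 hours and 55 minutes flight time → 17:50 UTC.
Lord Howe Island is UTC+11:00, so local arrival = 17:50 + 11:00 = 04:50 on Nov 23.
Layover = 12:55 − 04:50 = 8 hours 5 minutes.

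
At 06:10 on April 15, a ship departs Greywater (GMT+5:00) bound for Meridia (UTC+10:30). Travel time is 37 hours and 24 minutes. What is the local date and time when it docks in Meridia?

Convert departure to UTC: 06:10 − 5:00 = 01:10 UTC on Apr 15.
Add 37 hours 24 minutes travel time → 14:34 UTC (Apr 16).
Meridia is UTC+10:30, so local arrival = 14:34 + 10:30 = 01:04 on Apr 17.

01:04 on Apr 17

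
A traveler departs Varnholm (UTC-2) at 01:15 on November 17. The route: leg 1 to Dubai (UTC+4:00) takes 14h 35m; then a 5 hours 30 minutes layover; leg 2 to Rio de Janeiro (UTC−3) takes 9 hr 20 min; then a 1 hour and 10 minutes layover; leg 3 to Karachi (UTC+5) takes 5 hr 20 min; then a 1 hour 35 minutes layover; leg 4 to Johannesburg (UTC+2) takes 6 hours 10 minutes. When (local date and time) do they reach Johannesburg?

00:55 on Nov 19

Convert departure to UTC: 01:15 + 2:00 = 03:15 UTC on Nov 17.
Add 14 hours and 35 minutes leg 1 → 17:50 UTC.
Add 5 hours 30 minutes layover in Dubai → 23:20 UTC.
Add 9 hours 20 minutes leg 2 → 08:40 UTC (Nov 18).
Add 1 hour and 10 minutes layover in Rio de Janeiro → 09:50 UTC.
Add 5 hours and 20 minutes leg 3 → 15:10 UTC.
Add 1 hour 35 minutes layover in Karachi → 16:45 UTC.
Add 6 hours and 10 minutes leg 4 → 22:55 UTC.
Johannesburg is UTC+2:00, so local arrival = 22:55 + 2:00 = 00:55 on Nov 19.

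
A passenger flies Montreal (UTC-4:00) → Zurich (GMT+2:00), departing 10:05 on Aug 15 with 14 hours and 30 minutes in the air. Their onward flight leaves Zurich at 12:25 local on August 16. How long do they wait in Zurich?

5 hours 50 minutes

Convert departure to UTC: 10:05 + 4:00 = 14:05 UTC on Aug 15.
Add 14 hours 30 minutes flight time → 04:35 UTC (Aug 16).
Zurich is UTC+2:00, so local arrival = 04:35 + 2:00 = 06:35 on Aug 16.
Layover = 12:25 − 06:35 = 5 hours 50 minutes.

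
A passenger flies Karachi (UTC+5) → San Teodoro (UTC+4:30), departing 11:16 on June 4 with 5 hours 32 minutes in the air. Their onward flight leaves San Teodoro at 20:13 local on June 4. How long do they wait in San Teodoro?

Convert departure to UTC: 11:16 − 5:00 = 06:16 UTC on Jun 4.
Add 5 hours 32 minutes flight time → 11:48 UTC.
San Teodoro is UTC+4:30, so local arrival = 11:48 + 4:30 = 16:18 on Jun 4.
Layover = 20:13 − 16:18 = 3 hours 55 minutes.

3 hours 55 minutes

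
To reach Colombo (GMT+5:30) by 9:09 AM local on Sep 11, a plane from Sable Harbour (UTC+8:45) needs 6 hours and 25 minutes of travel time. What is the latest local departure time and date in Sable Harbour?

5:59 AM on Sep 11

Target arrival in UTC: 9:09 AM − 5:30 = 3:39 AM on Sep 11.
Subtract 6 hours 25 minutes → departure 9:14 PM UTC on Sep 10.
Sable Harbour is UTC+8:45: 9:14 PM + 8:45 = 5:59 AM on Sep 11.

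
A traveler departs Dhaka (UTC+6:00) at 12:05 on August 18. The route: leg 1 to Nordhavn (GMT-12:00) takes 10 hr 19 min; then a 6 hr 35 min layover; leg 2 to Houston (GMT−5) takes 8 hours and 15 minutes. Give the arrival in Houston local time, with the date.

Convert departure to UTC: 12:05 − 6:00 = 06:05 UTC on Aug 18.
Add 10 hours 19 minutes leg 1 → 16:24 UTC.
Add 6 hours and 35 minutes layover in Nordhavn → 22:59 UTC.
Add 8 hours 15 minutes leg 2 → 07:14 UTC (Aug 19).
Houston is UTC−5:00, so local arrival = 07:14 − 5:00 = 02:14 on Aug 19.

02:14 on August 19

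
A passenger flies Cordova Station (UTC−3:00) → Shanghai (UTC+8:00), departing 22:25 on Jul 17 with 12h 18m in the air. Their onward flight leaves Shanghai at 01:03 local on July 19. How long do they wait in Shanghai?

3 hours 20 minutes

Convert departure to UTC: 22:25 + 3:00 = 01:25 UTC on Jul 18.
Add 12 hours 18 minutes flight time → 13:43 UTC.
Shanghai is UTC+8:00, so local arrival = 13:43 + 8:00 = 21:43 on Jul 18.
Layover = 01:03 − 21:43 (+1 day) = 3 hours 20 minutes.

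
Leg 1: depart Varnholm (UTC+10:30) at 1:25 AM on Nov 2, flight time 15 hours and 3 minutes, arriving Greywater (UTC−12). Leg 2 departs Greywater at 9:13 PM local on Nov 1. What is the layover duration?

3 hours 15 minutes

Convert departure to UTC: 1:25 AM − 10:30 = 2:55 PM UTC on Nov 1.
Add 15 hours and 3 minutes flight time → 5:58 AM UTC (Nov 2).
Greywater is UTC−12:00, so local arrival = 5:58 AM − 12:00 = 5:58 PM on Nov 1.
Layover = 9:13 PM − 5:58 PM = 3 hours 15 minutes.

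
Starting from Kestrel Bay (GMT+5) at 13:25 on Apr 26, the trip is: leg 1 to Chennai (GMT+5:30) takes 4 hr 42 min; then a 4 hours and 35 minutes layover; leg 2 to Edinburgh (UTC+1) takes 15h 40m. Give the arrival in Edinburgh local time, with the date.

Convert departure to UTC: 13:25 − 5:00 = 08:25 UTC on Apr 26.
Add 4 hours and 42 minutes leg 1 → 13:07 UTC.
Add 4 hours and 35 minutes layover in Chennai → 17:42 UTC.
Add 15 hours and 40 minutes leg 2 → 09:22 UTC (Apr 27).
Edinburgh is UTC+1:00, so local arrival = 09:22 + 1:00 = 10:22 on Apr 27.

10:22 on April 27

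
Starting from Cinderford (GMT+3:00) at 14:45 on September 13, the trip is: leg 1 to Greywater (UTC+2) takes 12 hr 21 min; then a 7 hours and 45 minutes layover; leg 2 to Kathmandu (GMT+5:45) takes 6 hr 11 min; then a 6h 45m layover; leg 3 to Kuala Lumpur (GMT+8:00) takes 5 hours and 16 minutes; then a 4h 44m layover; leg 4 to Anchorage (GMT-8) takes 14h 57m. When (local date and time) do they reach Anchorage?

13:44 on September 15

Convert departure to UTC: 14:45 − 3:00 = 11:45 UTC on Sep 13.
Add 12 hours and 21 minutes leg 1 → 00:06 UTC (Sep 14).
Add 7 hours and 45 minutes layover in Greywater → 07:51 UTC.
Add 6 hours and 11 minutes leg 2 → 14:02 UTC.
Add 6 hours 45 minutes layover in Kathmandu → 20:47 UTC.
Add 5 hours and 16 minutes leg 3 → 02:03 UTC (Sep 15).
Add 4 hours and 44 minutes layover in Kuala Lumpur → 06:47 UTC.
Add 14 hours and 57 minutes leg 4 → 21:44 UTC.
Anchorage is UTC−8:00, so local arrival = 21:44 − 8:00 = 13:44 on Sep 15.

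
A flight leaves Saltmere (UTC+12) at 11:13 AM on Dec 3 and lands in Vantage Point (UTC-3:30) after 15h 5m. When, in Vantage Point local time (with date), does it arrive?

10:48 AM on December 3

Convert departure to UTC: 11:13 AM − 12:00 = 11:13 PM UTC on Dec 2.
Add 15 hours and 5 minutes travel time → 2:18 PM UTC (Dec 3).
Vantage Point is UTC−3:30, so local arrival = 2:18 PM − 3:30 = 10:48 AM on Dec 3.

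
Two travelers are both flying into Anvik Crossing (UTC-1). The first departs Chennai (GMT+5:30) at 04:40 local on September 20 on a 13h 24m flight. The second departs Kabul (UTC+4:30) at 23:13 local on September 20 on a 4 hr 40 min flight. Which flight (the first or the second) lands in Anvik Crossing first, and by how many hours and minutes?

the first, by 10 hours 49 minutes

Flight 1 in UTC: 04:40 − 5:30 = 23:10 on Sep 19.
+13 hours and 24 minutes → arrive 12:34 UTC on Sep 20.
Flight 2 in UTC: 23:13 − 4:30 = 18:43 on Sep 20.
+4 hours 40 minutes → arrive 23:23 UTC on Sep 20.
Flight 1 lands earlier by 10 hours 49 minutes.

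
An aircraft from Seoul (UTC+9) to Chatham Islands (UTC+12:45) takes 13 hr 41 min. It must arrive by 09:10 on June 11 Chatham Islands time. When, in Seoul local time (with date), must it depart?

Target arrival in UTC: 09:10 − 12:45 = 20:25 on Jun 10.
Subtract 13 hours and 41 minutes → departure 06:44 UTC on Jun 10.
Seoul is UTC+9:00: 06:44 + 9:00 = 15:44 on Jun 10.

15:44 on Jun 10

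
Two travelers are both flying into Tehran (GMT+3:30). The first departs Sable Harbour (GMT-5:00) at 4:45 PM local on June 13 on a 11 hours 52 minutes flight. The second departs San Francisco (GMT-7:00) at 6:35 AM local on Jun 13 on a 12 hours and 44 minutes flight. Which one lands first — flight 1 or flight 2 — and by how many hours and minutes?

the second, by 7 hours 18 minutes

Flight 1 in UTC: 4:45 PM + 5:00 = 9:45 PM on Jun 13.
+11 hours and 52 minutes → arrive 9:37 AM UTC on Jun 14.
Flight 2 in UTC: 6:35 AM + 7:00 = 1:35 PM on Jun 13.
+12 hours and 44 minutes → arrive 2:19 AM UTC on Jun 14.
Flight 2 lands earlier by 7 hours 18 minutes.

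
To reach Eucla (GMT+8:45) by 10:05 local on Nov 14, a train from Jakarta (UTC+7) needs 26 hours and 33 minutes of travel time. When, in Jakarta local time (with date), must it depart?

05:47 on November 13

Target arrival in UTC: 10:05 − 8:45 = 01:20 on Nov 14.
Subtract 26 hours and 33 minutes → departure 22:47 UTC on Nov 12.
Jakarta is UTC+7:00: 22:47 + 7:00 = 05:47 on Nov 13.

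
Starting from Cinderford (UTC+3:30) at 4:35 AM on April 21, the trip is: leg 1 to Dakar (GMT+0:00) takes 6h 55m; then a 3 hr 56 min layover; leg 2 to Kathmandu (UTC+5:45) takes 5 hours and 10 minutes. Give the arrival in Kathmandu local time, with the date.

Convert departure to UTC: 4:35 AM − 3:30 = 1:05 AM UTC on Apr 21.
Add 6 hours 55 minutes leg 1 → 8:00 AM UTC.
Add 3 hours and 56 minutes layover in Dakar → 11:56 AM UTC.
Add 5 hours and 10 minutes leg 2 → 5:06 PM UTC.
Kathmandu is UTC+5:45, so local arrival = 5:06 PM + 5:45 = 10:51 PM on Apr 21.

10:51 PM on Apr 21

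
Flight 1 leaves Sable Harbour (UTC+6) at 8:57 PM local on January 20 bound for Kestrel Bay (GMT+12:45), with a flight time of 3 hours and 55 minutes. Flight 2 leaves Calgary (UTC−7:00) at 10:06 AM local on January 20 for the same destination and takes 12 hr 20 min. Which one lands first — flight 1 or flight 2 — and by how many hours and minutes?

Flight 1 in UTC: 8:57 PM − 6:00 = 2:57 PM on Jan 20.
+3 hours and 55 minutes → arrive 6:52 PM UTC on Jan 20.
Flight 2 in UTC: 10:06 AM + 7:00 = 5:06 PM on Jan 20.
+12 hours and 20 minutes → arrive 5:26 AM UTC on Jan 21.
Flight 1 lands earlier by 10 hours 34 minutes.

the first, by 10 hours 34 minutes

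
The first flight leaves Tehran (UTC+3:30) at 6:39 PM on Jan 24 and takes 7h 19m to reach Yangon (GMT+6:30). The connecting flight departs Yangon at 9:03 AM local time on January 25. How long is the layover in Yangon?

4 hours 5 minutes

Convert departure to UTC: 6:39 PM − 3:30 = 3:09 PM UTC on Jan 24.
Add 7 hours 19 minutes flight time → 10:28 PM UTC.
Yangon is UTC+6:30, so local arrival = 10:28 PM + 6:30 = 4:58 AM on Jan 25.
Layover = 9:03 AM − 4:58 AM = 4 hours 5 minutes.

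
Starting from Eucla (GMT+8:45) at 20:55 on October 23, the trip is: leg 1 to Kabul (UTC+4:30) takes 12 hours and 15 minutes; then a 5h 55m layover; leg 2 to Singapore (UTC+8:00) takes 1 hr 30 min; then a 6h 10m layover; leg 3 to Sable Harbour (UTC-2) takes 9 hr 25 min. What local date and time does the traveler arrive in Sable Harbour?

Convert departure to UTC: 20:55 − 8:45 = 12:10 UTC on Oct 23.
Add 12 hours and 15 minutes leg 1 → 00:25 UTC (Oct 24).
Add 5 hours and 55 minutes layover in Kabul → 06:20 UTC.
Add 1 hour 30 minutes leg 2 → 07:50 UTC.
Add 6 hours 10 minutes layover in Singapore → 14:00 UTC.
Add 9 hours 25 minutes leg 3 → 23:25 UTC.
Sable Harbour is UTC−2:00, so local arrival = 23:25 − 2:00 = 21:25 on Oct 24.

21:25 on October 24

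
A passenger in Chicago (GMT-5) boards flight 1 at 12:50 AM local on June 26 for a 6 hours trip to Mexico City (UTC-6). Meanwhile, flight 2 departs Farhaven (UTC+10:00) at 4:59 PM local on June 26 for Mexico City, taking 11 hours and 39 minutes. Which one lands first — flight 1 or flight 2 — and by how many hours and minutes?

Flight 1 in UTC: 12:50 AM + 5:00 = 5:50 AM on Jun 26.
+6 hours → arrive 11:50 AM UTC on Jun 26.
Flight 2 in UTC: 4:59 PM − 10:00 = 6:59 AM on Jun 26.
+11 hours 39 minutes → arrive 6:38 PM UTC on Jun 26.
Flight 1 lands earlier by 6 hours 48 minutes.

the first, by 6 hours 48 minutes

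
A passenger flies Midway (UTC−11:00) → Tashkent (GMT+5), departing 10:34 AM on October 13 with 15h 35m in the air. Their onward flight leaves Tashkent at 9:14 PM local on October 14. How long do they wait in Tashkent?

Convert departure to UTC: 10:34 AM + 11:00 = 9:34 PM UTC on Oct 13.
Add 15 hours and 35 minutes flight time → 1:09 PM UTC (Oct 14).
Tashkent is UTC+5:00, so local arrival = 1:09 PM + 5:00 = 6:09 PM on Oct 14.
Layover = 9:14 PM − 6:09 PM = 3 hours 5 minutes.

3 hours 5 minutes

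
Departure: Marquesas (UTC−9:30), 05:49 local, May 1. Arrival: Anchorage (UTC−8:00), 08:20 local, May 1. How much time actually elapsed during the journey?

Departure in UTC: 05:49 + 9:30 = 15:19 on May 1.
Arrival in UTC: 08:20 + 8:00 = 16:20 on May 1.
Elapsed = 16:20 − 15:19 = 1 hour 1 minute.

1 hour 1 minute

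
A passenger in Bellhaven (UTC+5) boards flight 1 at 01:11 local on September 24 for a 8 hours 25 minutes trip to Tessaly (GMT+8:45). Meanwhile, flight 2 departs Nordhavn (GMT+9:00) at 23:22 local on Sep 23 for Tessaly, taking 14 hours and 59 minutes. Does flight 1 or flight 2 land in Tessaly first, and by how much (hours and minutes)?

the first, by 45 minutes

Flight 1 in UTC: 01:11 − 5:00 = 20:11 on Sep 23.
+8 hours 25 minutes → arrive 04:36 UTC on Sep 24.
Flight 2 in UTC: 23:22 − 9:00 = 14:22 on Sep 23.
+14 hours and 59 minutes → arrive 05:21 UTC on Sep 24.
Flight 1 lands earlier by 45 minutes.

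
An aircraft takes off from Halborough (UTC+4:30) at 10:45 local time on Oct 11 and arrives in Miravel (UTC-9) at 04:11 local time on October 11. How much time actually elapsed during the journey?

6 hours 56 minutes

Departure in UTC: 10:45 − 4:30 = 06:15 on Oct 11.
Arrival in UTC: 04:11 + 9:00 = 13:11 on Oct 11.
Elapsed = 13:11 − 06:15 = 6 hours 56 minutes.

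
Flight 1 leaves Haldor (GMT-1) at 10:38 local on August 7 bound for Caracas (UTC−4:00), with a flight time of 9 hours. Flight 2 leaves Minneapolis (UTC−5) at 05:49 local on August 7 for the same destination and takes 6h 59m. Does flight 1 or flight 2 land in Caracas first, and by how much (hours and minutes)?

Flight 1 in UTC: 10:38 + 1:00 = 11:38 on Aug 7.
+9 hours → arrive 20:38 UTC on Aug 7.
Flight 2 in UTC: 05:49 + 5:00 = 10:49 on Aug 7.
+6 hours 59 minutes → arrive 17:48 UTC on Aug 7.
Flight 2 lands earlier by 2 hours 50 minutes.

the second, by 2 hours 50 minutes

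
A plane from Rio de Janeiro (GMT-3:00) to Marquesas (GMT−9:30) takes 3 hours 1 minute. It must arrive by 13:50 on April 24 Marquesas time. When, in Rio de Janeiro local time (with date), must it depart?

Target arrival in UTC: 13:50 + 9:30 = 23:20 on Apr 24.
Subtract 3 hours and 1 minute → departure 20:19 UTC on Apr 24.
Rio de Janeiro is UTC−3:00: 20:19 − 3:00 = 17:19 on Apr 24.

17:19 on Apr 24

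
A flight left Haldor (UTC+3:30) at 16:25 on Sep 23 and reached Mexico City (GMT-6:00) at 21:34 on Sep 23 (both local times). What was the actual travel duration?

Departure in UTC: 16:25 − 3:30 = 12:55 on Sep 23.
Arrival in UTC: 21:34 + 6:00 = 03:34 on Sep 24.
Elapsed = 03:34 − 12:55 (+1 day) = 14 hours 39 minutes.

14 hours 39 minutes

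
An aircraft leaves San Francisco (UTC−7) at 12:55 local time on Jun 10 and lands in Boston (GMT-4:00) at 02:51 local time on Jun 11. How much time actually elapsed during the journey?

10 hours 56 minutes

Departure in UTC: 12:55 + 7:00 = 19:55 on Jun 10.
Arrival in UTC: 02:51 + 4:00 = 06:51 on Jun 11.
Elapsed = 06:51 − 19:55 (+1 day) = 10 hours 56 minutes.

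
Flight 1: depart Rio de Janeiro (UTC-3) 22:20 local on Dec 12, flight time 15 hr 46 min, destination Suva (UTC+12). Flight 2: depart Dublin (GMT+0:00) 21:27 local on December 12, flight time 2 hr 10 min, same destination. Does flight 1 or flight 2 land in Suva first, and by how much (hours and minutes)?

Flight 1 in UTC: 22:20 + 3:00 = 01:20 on Dec 13.
+15 hours and 46 minutes → arrive 17:06 UTC on Dec 13.
Flight 2 departs at 21:27 UTC (Dec 12).
+2 hours 10 minutes → arrive 23:37 UTC on Dec 12.
Flight 2 lands earlier by 17 hours 29 minutes.

the second, by 17 hours 29 minutes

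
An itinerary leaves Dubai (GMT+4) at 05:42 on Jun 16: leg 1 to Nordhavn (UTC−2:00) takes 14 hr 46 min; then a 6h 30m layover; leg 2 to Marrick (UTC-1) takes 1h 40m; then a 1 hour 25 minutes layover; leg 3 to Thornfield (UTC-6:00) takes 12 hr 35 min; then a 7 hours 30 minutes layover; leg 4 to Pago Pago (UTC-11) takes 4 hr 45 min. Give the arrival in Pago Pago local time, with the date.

Convert departure to UTC: 05:42 − 4:00 = 01:42 UTC on Jun 16.
Add 14 hours and 46 minutes leg 1 → 16:28 UTC.
Add 6 hours 30 minutes layover in Nordhavn → 22:58 UTC.
Add 1 hour 40 minutes leg 2 → 00:38 UTC (Jun 17).
Add 1 hour and 25 minutes layover in Marrick → 02:03 UTC.
Add 12 hours 35 minutes leg 3 → 14:38 UTC.
Add 7 hours and 30 minutes layover in Thornfield → 22:08 UTC.
Add 4 hours and 45 minutes leg 4 → 02:53 UTC (Jun 18).
Pago Pago is UTC−11:00, so local arrival = 02:53 − 11:00 = 15:53 on Jun 17.

15:53 on June 17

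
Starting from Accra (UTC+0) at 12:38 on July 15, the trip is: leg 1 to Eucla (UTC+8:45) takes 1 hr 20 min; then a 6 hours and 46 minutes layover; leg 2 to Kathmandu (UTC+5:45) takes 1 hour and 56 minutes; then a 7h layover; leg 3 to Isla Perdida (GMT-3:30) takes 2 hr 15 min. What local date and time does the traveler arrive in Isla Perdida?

Accra is at UTC+0, so departure is already 12:38 UTC on Jul 15.
Add 1 hour 20 minutes leg 1 → 13:58 UTC.
Add 6 hours 46 minutes layover in Eucla → 20:44 UTC.
Add 1 hour and 56 minutes leg 2 → 22:40 UTC.
Add 7 hours layover in Kathmandu → 05:40 UTC (Jul 16).
Add 2 hours and 15 minutes leg 3 → 07:55 UTC.
Isla Perdida is UTC−3:30, so local arrival = 07:55 − 3:30 = 04:25 on Jul 16.

04:25 on Jul 16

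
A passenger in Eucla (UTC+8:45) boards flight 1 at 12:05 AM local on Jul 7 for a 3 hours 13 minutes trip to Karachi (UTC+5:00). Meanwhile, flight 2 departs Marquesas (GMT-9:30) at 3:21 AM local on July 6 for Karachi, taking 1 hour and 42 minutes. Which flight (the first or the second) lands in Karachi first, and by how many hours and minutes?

Flight 1 in UTC: 12:05 AM − 8:45 = 3:20 PM on Jul 6.
+3 hours and 13 minutes → arrive 6:33 PM UTC on Jul 6.
Flight 2 in UTC: 3:21 AM + 9:30 = 12:51 PM on Jul 6.
+1 hour and 42 minutes → arrive 2:33 PM UTC on Jul 6.
Flight 2 lands earlier by 4 hours.

the second, by 4 hours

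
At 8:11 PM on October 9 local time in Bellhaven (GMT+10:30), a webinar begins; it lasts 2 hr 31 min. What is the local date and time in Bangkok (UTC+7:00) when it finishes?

Convert start to UTC: 8:11 PM − 10:30 = 9:41 AM UTC on Oct 9.
Add 2 hours 31 minutes duration → 12:12 PM UTC.
Bangkok is UTC+7:00, so local end time = 12:12 PM + 7:00 = 7:12 PM on Oct 9.

7:12 PM on October 9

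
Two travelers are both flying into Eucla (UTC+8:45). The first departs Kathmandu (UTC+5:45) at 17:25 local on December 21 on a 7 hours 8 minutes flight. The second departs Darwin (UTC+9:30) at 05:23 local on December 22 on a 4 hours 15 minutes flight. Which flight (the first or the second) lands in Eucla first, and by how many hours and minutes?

the first, by 5 hours 20 minutes

Flight 1 in UTC: 17:25 − 5:45 = 11:40 on Dec 21.
+7 hours 8 minutes → arrive 18:48 UTC on Dec 21.
Flight 2 in UTC: 05:23 − 9:30 = 19:53 on Dec 21.
+4 hours 15 minutes → arrive 00:08 UTC on Dec 22.
Flight 1 lands earlier by 5 hours 20 minutes.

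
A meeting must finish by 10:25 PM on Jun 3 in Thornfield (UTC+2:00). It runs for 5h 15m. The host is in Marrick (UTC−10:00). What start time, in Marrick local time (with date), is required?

Target end time in UTC: 10:25 PM − 2:00 = 8:25 PM on Jun 3.
Subtract 5 hours 15 minutes → start 3:10 PM UTC on Jun 3.
Marrick is UTC−10:00: 3:10 PM − 10:00 = 5:10 AM on Jun 3.

5:10 AM on Jun 3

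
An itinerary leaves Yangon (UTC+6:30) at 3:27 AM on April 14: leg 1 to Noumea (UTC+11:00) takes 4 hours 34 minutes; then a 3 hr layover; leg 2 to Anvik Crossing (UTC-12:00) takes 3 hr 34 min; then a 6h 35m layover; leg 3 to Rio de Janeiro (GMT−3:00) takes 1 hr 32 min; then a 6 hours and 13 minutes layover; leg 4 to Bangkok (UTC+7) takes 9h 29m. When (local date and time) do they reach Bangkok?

Convert departure to UTC: 3:27 AM − 6:30 = 8:57 PM UTC on Apr 13.
Add 4 hours 34 minutes leg 1 → 1:31 AM UTC (Apr 14).
Add 3 hours layover in Noumea → 4:31 AM UTC.
Add 3 hours and 34 minutes leg 2 → 8:05 AM UTC.
Add 6 hours and 35 minutes layover in Anvik Crossing → 2:40 PM UTC.
Add 1 hour and 32 minutes leg 3 → 4:12 PM UTC.
Add 6 hours 13 minutes layover in Rio de Janeiro → 10:25 PM UTC.
Add 9 hours 29 minutes leg 4 → 7:54 AM UTC (Apr 15).
Bangkok is UTC+7:00, so local arrival = 7:54 AM + 7:00 = 2:54 PM on Apr 15.

2:54 PM on Apr 15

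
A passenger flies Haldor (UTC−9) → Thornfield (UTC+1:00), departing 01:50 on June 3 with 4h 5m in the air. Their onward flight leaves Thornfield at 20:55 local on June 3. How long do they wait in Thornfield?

Convert departure to UTC: 01:50 + 9:00 = 10:50 UTC on Jun 3.
Add 4 hours and 5 minutes flight time → 14:55 UTC.
Thornfield is UTC+1:00, so local arrival = 14:55 + 1:00 = 15:55 on Jun 3.
Layover = 20:55 − 15:55 = 5 hours.

5 hours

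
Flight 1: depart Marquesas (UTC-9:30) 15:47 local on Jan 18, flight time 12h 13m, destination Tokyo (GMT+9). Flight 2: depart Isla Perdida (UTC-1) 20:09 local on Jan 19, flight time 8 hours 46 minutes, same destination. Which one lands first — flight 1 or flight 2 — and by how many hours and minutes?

Flight 1 in UTC: 15:47 + 9:30 = 01:17 on Jan 19.
+12 hours and 13 minutes → arrive 13:30 UTC on Jan 19.
Flight 2 in UTC: 20:09 + 1:00 = 21:09 on Jan 19.
+8 hours 46 minutes → arrive 05:55 UTC on Jan 20.
Flight 1 lands earlier by 16 hours 25 minutes.

the first, by 16 hours 25 minutes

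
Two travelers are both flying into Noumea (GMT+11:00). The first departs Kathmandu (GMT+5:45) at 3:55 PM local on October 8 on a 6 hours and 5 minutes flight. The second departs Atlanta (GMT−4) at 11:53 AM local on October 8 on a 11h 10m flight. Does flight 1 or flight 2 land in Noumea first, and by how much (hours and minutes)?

the first, by 10 hours 48 minutes

Flight 1 in UTC: 3:55 PM − 5:45 = 10:10 AM on Oct 8.
+6 hours and 5 minutes → arrive 4:15 PM UTC on Oct 8.
Flight 2 in UTC: 11:53 AM + 4:00 = 3:53 PM on Oct 8.
+11 hours and 10 minutes → arrive 3:03 AM UTC on Oct 9.
Flight 1 lands earlier by 10 hours 48 minutes.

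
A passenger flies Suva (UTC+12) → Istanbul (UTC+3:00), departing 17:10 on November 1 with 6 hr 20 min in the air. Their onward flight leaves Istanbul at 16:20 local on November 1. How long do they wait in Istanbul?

1 hour 50 minutes

Convert departure to UTC: 17:10 − 12:00 = 05:10 UTC on Nov 1.
Add 6 hours and 20 minutes flight time → 11:30 UTC.
Istanbul is UTC+3:00, so local arrival = 11:30 + 3:00 = 14:30 on Nov 1.
Layover = 16:20 − 14:30 = 1 hour 50 minutes.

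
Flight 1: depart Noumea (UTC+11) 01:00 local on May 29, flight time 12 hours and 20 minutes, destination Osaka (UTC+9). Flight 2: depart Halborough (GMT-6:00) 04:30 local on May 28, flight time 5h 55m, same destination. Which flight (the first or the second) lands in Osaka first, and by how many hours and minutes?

Flight 1 in UTC: 01:00 − 11:00 = 14:00 on May 28.
+12 hours 20 minutes → arrive 02:20 UTC on May 29.
Flight 2 in UTC: 04:30 + 6:00 = 10:30 on May 28.
+5 hours 55 minutes → arrive 16:25 UTC on May 28.
Flight 2 lands earlier by 9 hours 55 minutes.

the second, by 9 hours 55 minutes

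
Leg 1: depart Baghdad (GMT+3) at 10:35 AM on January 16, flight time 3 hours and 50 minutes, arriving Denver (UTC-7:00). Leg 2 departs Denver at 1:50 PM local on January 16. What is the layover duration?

9 hours 25 minutes

Convert departure to UTC: 10:35 AM − 3:00 = 7:35 AM UTC on Jan 16.
Add 3 hours and 50 minutes flight time → 11:25 AM UTC.
Denver is UTC−7:00, so local arrival = 11:25 AM − 7:00 = 4:25 AM on Jan 16.
Layover = 1:50 PM − 4:25 AM = 9 hours 25 minutes.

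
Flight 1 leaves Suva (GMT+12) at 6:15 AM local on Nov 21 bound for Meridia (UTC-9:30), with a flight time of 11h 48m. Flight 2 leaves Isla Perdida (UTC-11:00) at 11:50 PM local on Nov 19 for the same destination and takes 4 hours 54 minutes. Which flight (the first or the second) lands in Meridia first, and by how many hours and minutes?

the second, by 14 hours 19 minutes

Flight 1 in UTC: 6:15 AM − 12:00 = 6:15 PM on Nov 20.
+11 hours 48 minutes → arrive 6:03 AM UTC on Nov 21.
Flight 2 in UTC: 11:50 PM + 11:00 = 10:50 AM on Nov 20.
+4 hours and 54 minutes → arrive 3:44 PM UTC on Nov 20.
Flight 2 lands earlier by 14 hours 19 minutes.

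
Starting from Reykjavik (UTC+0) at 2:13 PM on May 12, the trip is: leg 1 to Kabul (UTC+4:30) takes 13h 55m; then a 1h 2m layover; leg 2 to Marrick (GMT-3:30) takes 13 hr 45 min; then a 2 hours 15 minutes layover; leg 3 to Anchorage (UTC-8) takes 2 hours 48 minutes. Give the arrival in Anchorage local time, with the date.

3:58 PM on May 13

Reykjavik is at UTC+0, so departure is already 2:13 PM UTC on May 12.
Add 13 hours and 55 minutes leg 1 → 4:08 AM UTC (May 13).
Add 1 hour 2 minutes layover in Kabul → 5:10 AM UTC.
Add 13 hours and 45 minutes leg 2 → 6:55 PM UTC.
Add 2 hours 15 minutes layover in Marrick → 9:10 PM UTC.
Add 2 hours and 48 minutes leg 3 → 11:58 PM UTC.
Anchorage is UTC−8:00, so local arrival = 11:58 PM − 8:00 = 3:58 PM on May 13.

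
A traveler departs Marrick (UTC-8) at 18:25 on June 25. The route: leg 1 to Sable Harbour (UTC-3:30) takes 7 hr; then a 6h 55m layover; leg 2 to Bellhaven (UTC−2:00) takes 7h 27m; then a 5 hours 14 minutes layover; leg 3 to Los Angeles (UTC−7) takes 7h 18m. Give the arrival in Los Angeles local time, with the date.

05:19 on June 27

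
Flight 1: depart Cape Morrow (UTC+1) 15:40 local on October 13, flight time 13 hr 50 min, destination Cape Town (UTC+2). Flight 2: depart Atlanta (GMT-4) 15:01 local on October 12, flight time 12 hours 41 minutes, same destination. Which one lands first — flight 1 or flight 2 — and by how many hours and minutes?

the second, by 20 hours 48 minutes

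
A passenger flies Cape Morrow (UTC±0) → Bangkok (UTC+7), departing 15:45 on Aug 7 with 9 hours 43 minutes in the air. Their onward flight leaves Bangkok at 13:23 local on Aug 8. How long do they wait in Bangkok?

4 hours 55 minutes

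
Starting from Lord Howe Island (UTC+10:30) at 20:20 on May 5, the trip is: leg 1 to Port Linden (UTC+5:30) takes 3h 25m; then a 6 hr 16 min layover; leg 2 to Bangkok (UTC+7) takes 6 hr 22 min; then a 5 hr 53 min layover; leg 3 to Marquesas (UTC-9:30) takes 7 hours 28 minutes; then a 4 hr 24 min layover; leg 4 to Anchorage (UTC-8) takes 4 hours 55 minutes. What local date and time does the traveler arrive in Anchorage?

Convert departure to UTC: 20:20 − 10:30 = 09:50 UTC on May 5.
Add 3 hours and 25 minutes leg 1 → 13:15 UTC.
Add 6 hours 16 minutes layover in Port Linden → 19:31 UTC.
Add 6 hours 22 minutes leg 2 → 01:53 UTC (May 6).
Add 5 hours and 53 minutes layover in Bangkok → 07:46 UTC.
Add 7 hours and 28 minutes leg 3 → 15:14 UTC.
Add 4 hours 24 minutes layover in Marquesas → 19:38 UTC.
Add 4 hours and 55 minutes leg 4 → 00:33 UTC (May 7).
Anchorage is UTC−8:00, so local arrival = 00:33 − 8:00 = 16:33 on May 6.

16:33 on May 6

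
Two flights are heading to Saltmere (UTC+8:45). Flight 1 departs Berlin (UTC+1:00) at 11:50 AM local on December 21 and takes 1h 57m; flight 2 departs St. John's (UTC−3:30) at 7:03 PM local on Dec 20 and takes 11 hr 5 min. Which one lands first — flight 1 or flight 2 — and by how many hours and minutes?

Flight 1 in UTC: 11:50 AM − 1:00 = 10:50 AM on Dec 21.
+1 hour and 57 minutes → arrive 12:47 PM UTC on Dec 21.
Flight 2 in UTC: 7:03 PM + 3:30 = 10:33 PM on Dec 20.
+11 hours and 5 minutes → arrive 9:38 AM UTC on Dec 21.
Flight 2 lands earlier by 3 hours 9 minutes.

the second, by 3 hours 9 minutes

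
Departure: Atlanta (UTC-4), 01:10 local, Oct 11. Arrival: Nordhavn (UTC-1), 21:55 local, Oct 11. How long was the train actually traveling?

17 hours 45 minutes

Nordhavn is 3:00 ahead of Atlanta.
Clock-face elapsed time (ignoring zones) is 20 hours 45 minutes.
Actual elapsed = 20 hours 45 minutes − 3:00 = 17 hours 45 minutes.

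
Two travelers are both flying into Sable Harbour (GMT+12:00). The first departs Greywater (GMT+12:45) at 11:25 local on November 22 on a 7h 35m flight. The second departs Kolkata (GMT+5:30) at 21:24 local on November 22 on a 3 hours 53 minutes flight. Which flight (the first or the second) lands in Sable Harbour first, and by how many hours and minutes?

the first, by 13 hours 32 minutes

Flight 1 in UTC: 11:25 − 12:45 = 22:40 on Nov 21.
+7 hours 35 minutes → arrive 06:15 UTC on Nov 22.
Flight 2 in UTC: 21:24 − 5:30 = 15:54 on Nov 22.
+3 hours 53 minutes → arrive 19:47 UTC on Nov 22.
Flight 1 lands earlier by 13 hours 32 minutes.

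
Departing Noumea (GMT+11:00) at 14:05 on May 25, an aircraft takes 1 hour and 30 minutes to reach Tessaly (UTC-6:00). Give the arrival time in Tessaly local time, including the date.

22:35 on May 24

Tessaly is 17:00 behind Noumea.
After 1 hour and 30 minutes it is 15:35 in Noumea.
Shift by the zone difference: 15:35 − 17:00 = 22:35 on May 24 in Tessaly.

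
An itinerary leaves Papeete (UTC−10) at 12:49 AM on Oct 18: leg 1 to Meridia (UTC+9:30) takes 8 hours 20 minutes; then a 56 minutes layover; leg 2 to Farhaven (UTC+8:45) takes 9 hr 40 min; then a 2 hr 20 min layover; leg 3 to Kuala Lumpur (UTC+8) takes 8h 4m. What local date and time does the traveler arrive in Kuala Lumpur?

Convert departure to UTC: 12:49 AM + 10:00 = 10:49 AM UTC on Oct 18.
Add 8 hours 20 minutes leg 1 → 7:09 PM UTC.
Add 56 minutes layover in Meridia → 8:05 PM UTC.
Add 9 hours 40 minutes leg 2 → 5:45 AM UTC (Oct 19).
Add 2 hours 20 minutes layover in Farhaven → 8:05 AM UTC.
Add 8 hours 4 minutes leg 3 → 4:09 PM UTC.
Kuala Lumpur is UTC+8:00, so local arrival = 4:09 PM + 8:00 = 12:09 AM on Oct 20.

12:09 AM on October 20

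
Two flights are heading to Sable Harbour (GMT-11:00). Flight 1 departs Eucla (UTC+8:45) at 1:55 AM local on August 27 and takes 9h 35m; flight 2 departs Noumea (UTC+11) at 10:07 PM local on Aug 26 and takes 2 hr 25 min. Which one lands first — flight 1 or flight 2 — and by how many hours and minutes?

Flight 1 in UTC: 1:55 AM − 8:45 = 5:10 PM on Aug 26.
+9 hours 35 minutes → arrive 2:45 AM UTC on Aug 27.
Flight 2 in UTC: 10:07 PM − 11:00 = 11:07 AM on Aug 26.
+2 hours and 25 minutes → arrive 1:32 PM UTC on Aug 26.
Flight 2 lands earlier by 13 hours 13 minutes.

the second, by 13 hours 13 minutes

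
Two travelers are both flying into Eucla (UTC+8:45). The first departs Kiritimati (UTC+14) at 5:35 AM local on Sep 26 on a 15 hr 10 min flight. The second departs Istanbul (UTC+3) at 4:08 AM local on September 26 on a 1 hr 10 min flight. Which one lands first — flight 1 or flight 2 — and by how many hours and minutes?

Flight 1 in UTC: 5:35 AM − 14:00 = 3:35 PM on Sep 25.
+15 hours and 10 minutes → arrive 6:45 AM UTC on Sep 26.
Flight 2 in UTC: 4:08 AM − 3:00 = 1:08 AM on Sep 26.
+1 hour 10 minutes → arrive 2:18 AM UTC on Sep 26.
Flight 2 lands earlier by 4 hours 27 minutes.

the second, by 4 hours 27 minutes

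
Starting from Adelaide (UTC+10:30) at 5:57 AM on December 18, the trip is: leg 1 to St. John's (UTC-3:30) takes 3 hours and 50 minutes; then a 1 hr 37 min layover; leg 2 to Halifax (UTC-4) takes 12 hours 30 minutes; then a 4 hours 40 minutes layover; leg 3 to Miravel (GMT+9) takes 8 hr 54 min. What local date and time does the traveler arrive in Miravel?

Convert departure to UTC: 5:57 AM − 10:30 = 7:27 PM UTC on Dec 17.
Add 3 hours 50 minutes leg 1 → 11:17 PM UTC.
Add 1 hour 37 minutes layover in St. John's → 12:54 AM UTC (Dec 18).
Add 12 hours and 30 minutes leg 2 → 1:24 PM UTC.
Add 4 hours and 40 minutes layover in Halifax → 6:04 PM UTC.
Add 8 hours 54 minutes leg 3 → 2:58 AM UTC (Dec 19).
Miravel is UTC+9:00, so local arrival = 2:58 AM + 9:00 = 11:58 AM on Dec 19.

11:58 AM on December 19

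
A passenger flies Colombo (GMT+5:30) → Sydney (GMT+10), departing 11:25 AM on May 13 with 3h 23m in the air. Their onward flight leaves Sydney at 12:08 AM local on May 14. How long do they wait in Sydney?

4 hours 50 minutes

Convert departure to UTC: 11:25 AM − 5:30 = 5:55 AM UTC on May 13.
Add 3 hours and 23 minutes flight time → 9:18 AM UTC.
Sydney is UTC+10:00, so local arrival = 9:18 AM + 10:00 = 7:18 PM on May 13.
Layover = 12:08 AM − 7:18 PM (+1 day) = 4 hours 50 minutes.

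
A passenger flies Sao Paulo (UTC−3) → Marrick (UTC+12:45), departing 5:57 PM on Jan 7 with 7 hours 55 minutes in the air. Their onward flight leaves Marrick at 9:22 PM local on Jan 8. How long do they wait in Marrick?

Convert departure to UTC: 5:57 PM + 3:00 = 8:57 PM UTC on Jan 7.
Add 7 hours 55 minutes flight time → 4:52 AM UTC (Jan 8).
Marrick is UTC+12:45, so local arrival = 4:52 AM + 12:45 = 5:37 PM on Jan 8.
Layover = 9:22 PM − 5:37 PM = 3 hours 45 minutes.

3 hours 45 minutes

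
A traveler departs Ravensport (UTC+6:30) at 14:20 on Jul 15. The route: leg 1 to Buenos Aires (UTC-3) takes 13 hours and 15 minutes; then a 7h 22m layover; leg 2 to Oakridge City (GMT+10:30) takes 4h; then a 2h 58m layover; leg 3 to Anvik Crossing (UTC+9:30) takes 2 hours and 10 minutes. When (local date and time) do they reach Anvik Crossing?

Convert departure to UTC: 14:20 − 6:30 = 07:50 UTC on Jul 15.
Add 13 hours 15 minutes leg 1 → 21:05 UTC.
Add 7 hours 22 minutes layover in Buenos Aires → 04:27 UTC (Jul 16).
Add 4 hours leg 2 → 08:27 UTC.
Add 2 hours and 58 minutes layover in Oakridge City → 11:25 UTC.
Add 2 hours 10 minutes leg 3 → 13:35 UTC.
Anvik Crossing is UTC+9:30, so local arrival = 13:35 + 9:30 = 23:05 on Jul 16.

23:05 on Jul 16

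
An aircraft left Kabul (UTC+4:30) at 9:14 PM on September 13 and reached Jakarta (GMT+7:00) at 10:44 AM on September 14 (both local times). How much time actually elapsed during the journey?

Departure in UTC: 9:14 PM − 4:30 = 4:44 PM on Sep 13.
Arrival in UTC: 10:44 AM − 7:00 = 3:44 AM on Sep 14.
Elapsed = 3:44 AM − 4:44 PM (+1 day) = 11 hours.

11 hours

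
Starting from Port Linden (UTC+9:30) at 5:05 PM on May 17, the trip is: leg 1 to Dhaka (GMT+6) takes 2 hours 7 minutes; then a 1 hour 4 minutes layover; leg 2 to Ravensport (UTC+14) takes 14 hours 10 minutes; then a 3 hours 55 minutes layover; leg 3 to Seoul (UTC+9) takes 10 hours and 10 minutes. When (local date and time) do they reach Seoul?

12:01 AM on May 19

Convert departure to UTC: 5:05 PM − 9:30 = 7:35 AM UTC on May 17.
Add 2 hours and 7 minutes leg 1 → 9:42 AM UTC.
Add 1 hour 4 minutes layover in Dhaka → 10:46 AM UTC.
Add 14 hours 10 minutes leg 2 → 12:56 AM UTC (May 18).
Add 3 hours and 55 minutes layover in Ravensport → 4:51 AM UTC.
Add 10 hours and 10 minutes leg 3 → 3:01 PM UTC.
Seoul is UTC+9:00, so local arrival = 3:01 PM + 9:00 = 12:01 AM on May 19.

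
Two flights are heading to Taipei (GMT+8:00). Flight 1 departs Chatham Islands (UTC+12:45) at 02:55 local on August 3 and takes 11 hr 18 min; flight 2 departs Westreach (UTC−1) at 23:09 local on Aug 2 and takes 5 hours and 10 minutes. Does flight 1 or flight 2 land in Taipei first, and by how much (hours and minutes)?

the first, by 3 hours 51 minutes

Flight 1 in UTC: 02:55 − 12:45 = 14:10 on Aug 2.
+11 hours 18 minutes → arrive 01:28 UTC on Aug 3.
Flight 2 in UTC: 23:09 + 1:00 = 00:09 on Aug 3.
+5 hours 10 minutes → arrive 05:19 UTC on Aug 3.
Flight 1 lands earlier by 3 hours 51 minutes.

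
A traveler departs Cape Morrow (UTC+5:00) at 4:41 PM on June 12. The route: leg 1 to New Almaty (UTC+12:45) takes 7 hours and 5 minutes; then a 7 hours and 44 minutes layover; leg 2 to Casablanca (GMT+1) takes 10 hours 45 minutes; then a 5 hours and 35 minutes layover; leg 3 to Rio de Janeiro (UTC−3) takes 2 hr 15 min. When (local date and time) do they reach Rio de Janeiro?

Convert departure to UTC: 4:41 PM − 5:00 = 11:41 AM UTC on Jun 12.
Add 7 hours 5 minutes leg 1 → 6:46 PM UTC.
Add 7 hours and 44 minutes layover in New Almaty → 2:30 AM UTC (Jun 13).
Add 10 hours 45 minutes leg 2 → 1:15 PM UTC.
Add 5 hours and 35 minutes layover in Casablanca → 6:50 PM UTC.
Add 2 hours 15 minutes leg 3 → 9:05 PM UTC.
Rio de Janeiro is UTC−3:00, so local arrival = 9:05 PM − 3:00 = 6:05 PM on Jun 13.

6:05 PM on June 13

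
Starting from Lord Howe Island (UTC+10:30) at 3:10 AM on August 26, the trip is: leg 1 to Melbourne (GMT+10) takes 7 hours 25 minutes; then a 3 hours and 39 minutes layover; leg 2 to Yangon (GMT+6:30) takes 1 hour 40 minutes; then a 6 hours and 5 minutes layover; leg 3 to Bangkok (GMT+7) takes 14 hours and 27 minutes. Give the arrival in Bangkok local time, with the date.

8:56 AM on August 27

Convert departure to UTC: 3:10 AM − 10:30 = 4:40 PM UTC on Aug 25.
Add 7 hours 25 minutes leg 1 → 12:05 AM UTC (Aug 26).
Add 3 hours and 39 minutes layover in Melbourne → 3:44 AM UTC.
Add 1 hour and 40 minutes leg 2 → 5:24 AM UTC.
Add 6 hours 5 minutes layover in Yangon → 11:29 AM UTC.
Add 14 hours 27 minutes leg 3 → 1:56 AM UTC (Aug 27).
Bangkok is UTC+7:00, so local arrival = 1:56 AM + 7:00 = 8:56 AM on Aug 27.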